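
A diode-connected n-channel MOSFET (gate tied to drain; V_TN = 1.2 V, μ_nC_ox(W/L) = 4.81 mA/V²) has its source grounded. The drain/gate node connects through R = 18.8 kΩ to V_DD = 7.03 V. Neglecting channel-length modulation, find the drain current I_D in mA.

With gate tied to drain, V_GS = V_DS ≥ V_GS − V_TN, so the device is in saturation.
KCL at the drain: ½ k_n (V_GS − V_TN)² = (V_DD − V_GS)/R.
Let x = V_GS − 1.2. Then 45.2 x² + x − 5.83 = 0, giving x = 0.348 V (positive root), so V_GS = 1.55 V.
I_D = (V_DD − V_GS)/R = (7.03 − 1.55) / 18.8 = 0.292 mA.

I_D = 0.292 mA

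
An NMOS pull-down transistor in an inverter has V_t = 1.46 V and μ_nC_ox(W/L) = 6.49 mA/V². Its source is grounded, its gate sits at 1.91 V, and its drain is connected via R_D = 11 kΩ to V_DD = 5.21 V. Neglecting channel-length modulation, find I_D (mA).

V_GS = V_G = 1.91 V, so V_ov = 1.91 − 1.46 = 0.45 V.
Assume saturation: I_D = ½ k_n V_ov² = 0.5 × 6.49 × 0.45² = 0.657 mA, giving V_DS = V_DD − I_D R_D = 5.21 − 0.657 × 11 = -2.02 V.
But -2.02 V < V_ov = 0.45 V, so the device is actually in triode.
In triode I_D = k_n[V_ov V_DS − ½ V_DS²] and I_D = (V_DD − V_DS)/R_D. Equating: 35.7 V_DS² − 33.13 V_DS + 5.21 = 0, giving V_DS = 0.201 V (the root below V_ov).
I_D = (5.21 − 0.201) / 11 = 0.455 mA.

I_D = 0.455 mA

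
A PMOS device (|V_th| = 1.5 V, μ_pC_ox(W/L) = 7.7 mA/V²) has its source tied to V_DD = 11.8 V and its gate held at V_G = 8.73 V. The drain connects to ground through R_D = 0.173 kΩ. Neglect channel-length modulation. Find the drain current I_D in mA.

I_D = 9.49 mA

V_SG = V_DD − V_G = 11.8 − 8.73 = 3.07 V, so V_ov = 3.07 − 1.5 = 1.57 V.
Assume saturation: I_D = ½ k_p V_ov² = 0.5 × 7.7 × 1.57² = 9.49 mA, giving V_SD = V_DD − I_D R_D = 11.8 − 9.49 × 0.173 = 10.2 V.
V_SD = 10.2 V ≥ V_ov = 1.57 V, confirming saturation.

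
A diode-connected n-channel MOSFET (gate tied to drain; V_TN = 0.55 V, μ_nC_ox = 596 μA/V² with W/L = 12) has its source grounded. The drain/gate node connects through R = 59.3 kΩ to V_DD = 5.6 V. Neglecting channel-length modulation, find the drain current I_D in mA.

I_D = 0.0826 mA

With gate tied to drain, V_GS = V_DS ≥ V_GS − V_TN, so the device is in saturation.
k_n = μ_nC_ox · (W/L) = 7.152 mA/V².
KCL at the drain: ½ k_n (V_GS − V_TN)² = (V_DD − V_GS)/R.
Let x = V_GS − 0.55. Then 212 x² + x − 5.05 = 0, giving x = 0.152 V (positive root), so V_GS = 0.702 V.
I_D = (V_DD − V_GS)/R = (5.6 − 0.702) / 59.3 = 0.0826 mA.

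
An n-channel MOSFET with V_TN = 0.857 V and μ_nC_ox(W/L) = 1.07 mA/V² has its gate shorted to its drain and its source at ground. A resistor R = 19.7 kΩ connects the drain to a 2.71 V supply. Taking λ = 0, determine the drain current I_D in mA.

I_D = 0.0750 mA

With gate tied to drain, V_GS = V_DS ≥ V_GS − V_TN, so the device is in saturation.
KCL at the drain: ½ k_n (V_GS − V_TN)² = (V_DD − V_GS)/R.
Let x = V_GS − 0.857. Then 10.5 x² + x − 1.853 = 0, giving x = 0.375 V (positive root), so V_GS = 1.23 V.
I_D = (V_DD − V_GS)/R = (2.71 − 1.23) / 19.7 = 0.075 mA.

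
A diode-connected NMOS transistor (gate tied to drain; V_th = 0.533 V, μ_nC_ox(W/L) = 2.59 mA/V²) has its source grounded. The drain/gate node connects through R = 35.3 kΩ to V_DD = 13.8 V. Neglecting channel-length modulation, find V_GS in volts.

With gate tied to drain, V_GS = V_DS ≥ V_GS − V_th, so the device is in saturation.
KCL at the drain: ½ k_n (V_GS − V_th)² = (V_DD − V_GS)/R.
Let x = V_GS − 0.533. Then 45.7 x² + x − 13.27 = 0, giving x = 0.528 V (positive root), so V_GS = 1.06 V.
I_D = (V_DD − V_GS)/R = (13.8 − 1.06) / 35.3 = 0.361 mA.

V_GS = 1.06 V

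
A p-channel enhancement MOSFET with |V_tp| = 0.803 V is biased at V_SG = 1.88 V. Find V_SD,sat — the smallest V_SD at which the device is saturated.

V_SD,sat = 1.08 V

The boundary between triode and saturation is V_SD = V_SG − |V_tp| = V_ov.
V_ov = 1.88 − 0.803 = 1.08 V.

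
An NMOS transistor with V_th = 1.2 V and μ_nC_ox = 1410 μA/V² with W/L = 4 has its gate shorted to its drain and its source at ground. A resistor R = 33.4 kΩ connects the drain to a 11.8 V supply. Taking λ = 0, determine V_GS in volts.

V_GS = 1.53 V

With gate tied to drain, V_GS = V_DS ≥ V_GS − V_th, so the device is in saturation.
k_n = μ_nC_ox · (W/L) = 5.64 mA/V².
KCL at the drain: ½ k_n (V_GS − V_th)² = (V_DD − V_GS)/R.
Let x = V_GS − 1.2. Then 94.2 x² + x − 10.6 = 0, giving x = 0.33 V (positive root), so V_GS = 1.53 V.
I_D = (V_DD − V_GS)/R = (11.8 − 1.53) / 33.4 = 0.307 mA.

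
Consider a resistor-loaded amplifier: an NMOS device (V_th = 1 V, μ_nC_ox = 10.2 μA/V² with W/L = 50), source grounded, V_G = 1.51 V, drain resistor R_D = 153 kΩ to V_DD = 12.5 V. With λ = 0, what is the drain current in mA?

V_GS = V_G = 1.51 V, so V_ov = 1.51 − 1 = 0.51 V.
k_n = μ_nC_ox · (W/L) = 0.51 mA/V².
Assume saturation: I_D = ½ k_n V_ov² = 0.5 × 0.51 × 0.51² = 0.0663 mA, giving V_DS = V_DD − I_D R_D = 12.5 − 0.0663 × 153 = 2.35 V.
V_DS = 2.35 V ≥ V_ov = 0.51 V, confirming saturation.

I_D = 0.0663 mA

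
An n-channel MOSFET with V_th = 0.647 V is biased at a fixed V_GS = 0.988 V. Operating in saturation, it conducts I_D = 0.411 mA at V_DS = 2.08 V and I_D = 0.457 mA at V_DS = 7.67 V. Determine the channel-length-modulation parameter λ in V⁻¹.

With V_GS fixed, I_D ∝ (1 + λ V_DS) in saturation, so I_D2/I_D1 = (1 + λ V_DS2)/(1 + λ V_DS1).
0.457/0.411 = 1.112 = (1 + 7.67 λ)/(1 + 2.08 λ).
Solving: λ (I_D1 V_DS2 − I_D2 V_DS1) = I_D2 − I_D1, so λ = (0.457 − 0.411) / (0.411 × 7.67 − 0.457 × 2.08) = 0.046 / 2.2 = 0.0209 V⁻¹.

λ = 0.0209 V⁻¹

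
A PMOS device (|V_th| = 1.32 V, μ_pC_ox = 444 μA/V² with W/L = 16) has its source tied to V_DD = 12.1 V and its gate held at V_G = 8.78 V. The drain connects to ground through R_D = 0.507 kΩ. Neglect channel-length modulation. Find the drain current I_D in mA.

I_D = 14.2 mA

V_SG = V_DD − V_G = 12.1 − 8.78 = 3.32 V, so V_ov = 3.32 − 1.32 = 2 V.
k_p = μ_pC_ox · (W/L) = 7.104 mA/V².
Assume saturation: I_D = ½ k_p V_ov² = 0.5 × 7.104 × 2² = 14.2 mA, giving V_SD = V_DD − I_D R_D = 12.1 − 14.2 × 0.507 = 4.9 V.
V_SD = 4.9 V ≥ V_ov = 2 V, confirming saturation.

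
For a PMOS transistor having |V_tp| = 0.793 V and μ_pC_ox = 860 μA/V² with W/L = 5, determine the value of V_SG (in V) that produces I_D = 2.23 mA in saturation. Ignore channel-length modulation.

k_p = μ_pC_ox · (W/L) = 4.3 mA/V².
In saturation I_D = ½ k_p (V_SG − |V_tp|)², so V_SG − |V_tp| = √(2 I_D / k_p) = √(2 × 2.23 / 4.3) = 1.02 V.
V_SG = 0.793 + 1.02 = 1.81 V.

V_SG = 1.81 V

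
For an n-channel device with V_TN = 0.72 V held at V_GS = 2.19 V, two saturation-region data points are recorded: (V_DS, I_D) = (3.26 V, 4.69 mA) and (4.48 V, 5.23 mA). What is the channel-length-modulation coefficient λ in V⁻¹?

With V_GS fixed, I_D ∝ (1 + λ V_DS) in saturation, so I_D2/I_D1 = (1 + λ V_DS2)/(1 + λ V_DS1).
5.23/4.69 = 1.115 = (1 + 4.48 λ)/(1 + 3.26 λ).
Solving: λ (I_D1 V_DS2 − I_D2 V_DS1) = I_D2 − I_D1, so λ = (5.23 − 4.69) / (4.69 × 4.48 − 5.23 × 3.26) = 0.54 / 3.96 = 0.136 V⁻¹.

λ = 0.136 V⁻¹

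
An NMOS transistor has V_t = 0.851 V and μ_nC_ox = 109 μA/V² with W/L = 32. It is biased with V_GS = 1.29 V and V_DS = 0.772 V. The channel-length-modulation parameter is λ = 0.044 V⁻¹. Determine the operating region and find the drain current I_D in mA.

k_n = μ_nC_ox · (W/L) = 3.488 mA/V².
V_ov = V_GS − V_t = 1.29 − 0.851 = 0.439 V.
Since V_DS = 0.772 V ≥ V_ov = 0.439 V, the device is in saturation.
I_D = ½ k_n V_ov² (1 + λ V_DS) = 0.5 × 3.488 × 0.439² × (1 + 0.044 × 0.772) = 0.348 mA.

Saturation; I_D = 0.348 mA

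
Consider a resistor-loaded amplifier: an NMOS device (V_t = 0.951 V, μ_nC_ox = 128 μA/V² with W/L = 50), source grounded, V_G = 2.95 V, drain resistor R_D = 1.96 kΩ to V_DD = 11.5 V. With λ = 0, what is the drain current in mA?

V_GS = V_G = 2.95 V, so V_ov = 2.95 − 0.951 = 2 V.
k_n = μ_nC_ox · (W/L) = 6.4 mA/V².
Assume saturation: I_D = ½ k_n V_ov² = 0.5 × 6.4 × 2² = 12.8 mA, giving V_DS = V_DD − I_D R_D = 11.5 − 12.8 × 1.96 = -13.6 V.
But -13.6 V < V_ov = 2 V, so the device is actually in triode.
In triode I_D = k_n[V_ov V_DS − ½ V_DS²] and I_D = (V_DD − V_DS)/R_D. Equating: 6.27 V_DS² − 26.08 V_DS + 11.5 = 0, giving V_DS = 0.502 V (the root below V_ov).
I_D = (11.5 − 0.502) / 1.96 = 5.61 mA.

I_D = 5.61 mA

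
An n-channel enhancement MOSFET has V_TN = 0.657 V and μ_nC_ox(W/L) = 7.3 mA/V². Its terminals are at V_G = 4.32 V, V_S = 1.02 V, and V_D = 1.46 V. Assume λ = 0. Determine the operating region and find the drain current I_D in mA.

V_GS = V_G − V_S = 4.32 − 1.02 = 3.3 V; V_DS = V_D − V_S = 1.46 − 1.02 = 0.44 V.
V_ov = V_GS − V_TN = 3.3 − 0.657 = 2.64 V.
Since V_DS = 0.44 V < V_ov = 2.64 V, the device is in the triode region.
I_D = k_n [V_ov · V_DS − ½ V_DS²] = 7.3 × [2.64 × 0.44 − 0.5 × 0.44²] = 7.78 mA.

Triode; I_D = 7.78 mA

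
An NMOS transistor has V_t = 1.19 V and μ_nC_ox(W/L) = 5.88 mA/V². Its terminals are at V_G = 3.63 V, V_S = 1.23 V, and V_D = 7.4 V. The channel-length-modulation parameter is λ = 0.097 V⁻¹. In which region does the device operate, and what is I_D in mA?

V_GS = V_G − V_S = 3.63 − 1.23 = 2.4 V; V_DS = V_D − V_S = 7.4 − 1.23 = 6.17 V.
V_ov = V_GS − V_t = 2.4 − 1.19 = 1.21 V.
Since V_DS = 6.17 V ≥ V_ov = 1.21 V, the device is in saturation.
I_D = ½ k_n V_ov² (1 + λ V_DS) = 0.5 × 5.88 × 1.21² × (1 + 0.097 × 6.17) = 6.88 mA.

Saturation; I_D = 6.88 mA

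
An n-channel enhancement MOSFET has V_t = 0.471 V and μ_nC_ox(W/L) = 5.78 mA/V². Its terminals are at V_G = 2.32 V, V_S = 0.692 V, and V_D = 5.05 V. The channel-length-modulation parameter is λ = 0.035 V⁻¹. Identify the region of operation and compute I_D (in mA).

Saturation; I_D = 4.46 mA

V_GS = V_G − V_S = 2.32 − 0.692 = 1.63 V; V_DS = V_D − V_S = 5.05 − 0.692 = 4.36 V.
V_ov = V_GS − V_t = 1.63 − 0.471 = 1.16 V.
Since V_DS = 4.36 V ≥ V_ov = 1.16 V, the device is in saturation.
I_D = ½ k_n V_ov² (1 + λ V_DS) = 0.5 × 5.78 × 1.16² × (1 + 0.035 × 4.36) = 4.46 mA.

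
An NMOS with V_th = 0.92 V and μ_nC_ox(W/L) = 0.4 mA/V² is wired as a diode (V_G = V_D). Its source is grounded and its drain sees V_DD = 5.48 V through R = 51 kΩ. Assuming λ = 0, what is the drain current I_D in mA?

I_D = 0.0772 mA

With gate tied to drain, V_GS = V_DS ≥ V_GS − V_th, so the device is in saturation.
KCL at the drain: ½ k_n (V_GS − V_th)² = (V_DD − V_GS)/R.
Let x = V_GS − 0.92. Then 10.2 x² + x − 4.56 = 0, giving x = 0.621 V (positive root), so V_GS = 1.54 V.
I_D = (V_DD − V_GS)/R = (5.48 − 1.54) / 51 = 0.0772 mA.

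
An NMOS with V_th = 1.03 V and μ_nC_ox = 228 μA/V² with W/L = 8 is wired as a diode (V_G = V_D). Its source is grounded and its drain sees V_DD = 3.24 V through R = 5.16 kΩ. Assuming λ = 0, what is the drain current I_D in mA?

I_D = 0.314 mA

With gate tied to drain, V_GS = V_DS ≥ V_GS − V_th, so the device is in saturation.
k_n = μ_nC_ox · (W/L) = 1.824 mA/V².
KCL at the drain: ½ k_n (V_GS − V_th)² = (V_DD − V_GS)/R.
Let x = V_GS − 1.03. Then 4.71 x² + x − 2.21 = 0, giving x = 0.587 V (positive root), so V_GS = 1.62 V.
I_D = (V_DD − V_GS)/R = (3.24 − 1.62) / 5.16 = 0.314 mA.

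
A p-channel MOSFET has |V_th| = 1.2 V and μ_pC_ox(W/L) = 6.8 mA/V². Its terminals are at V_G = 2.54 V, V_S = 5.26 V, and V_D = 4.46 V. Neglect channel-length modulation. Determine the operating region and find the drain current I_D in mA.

Triode; I_D = 6.09 mA

V_SG = V_S − V_G = 5.26 − 2.54 = 2.72 V; V_SD = V_S − V_D = 5.26 − 4.46 = 0.8 V.
V_ov = V_SG − |V_th| = 2.72 − 1.2 = 1.52 V.
Since V_SD = 0.8 V < V_ov = 1.52 V, the device is in the triode region.
I_D = k_p [V_ov · V_SD − ½ V_SD²] = 6.8 × [1.52 × 0.8 − 0.5 × 0.8²] = 6.09 mA.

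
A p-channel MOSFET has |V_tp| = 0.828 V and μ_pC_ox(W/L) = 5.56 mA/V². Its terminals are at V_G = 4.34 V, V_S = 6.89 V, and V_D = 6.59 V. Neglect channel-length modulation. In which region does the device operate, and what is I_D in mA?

Triode; I_D = 2.62 mA

V_SG = V_S − V_G = 6.89 − 4.34 = 2.55 V; V_SD = V_S − V_D = 6.89 − 6.59 = 0.3 V.
V_ov = V_SG − |V_tp| = 2.55 − 0.828 = 1.72 V.
Since V_SD = 0.3 V < V_ov = 1.72 V, the device is in the triode region.
I_D = k_p [V_ov · V_SD − ½ V_SD²] = 5.56 × [1.72 × 0.3 − 0.5 × 0.3²] = 2.62 mA.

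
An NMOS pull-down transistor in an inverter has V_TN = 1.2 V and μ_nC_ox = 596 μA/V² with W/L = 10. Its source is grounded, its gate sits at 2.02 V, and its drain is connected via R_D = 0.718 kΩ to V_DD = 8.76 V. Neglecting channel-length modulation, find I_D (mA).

I_D = 2.00 mA

V_GS = V_G = 2.02 V, so V_ov = 2.02 − 1.2 = 0.82 V.
k_n = μ_nC_ox · (W/L) = 5.96 mA/V².
Assume saturation: I_D = ½ k_n V_ov² = 0.5 × 5.96 × 0.82² = 2 mA, giving V_DS = V_DD − I_D R_D = 8.76 − 2 × 0.718 = 7.32 V.
V_DS = 7.32 V ≥ V_ov = 0.82 V, confirming saturation.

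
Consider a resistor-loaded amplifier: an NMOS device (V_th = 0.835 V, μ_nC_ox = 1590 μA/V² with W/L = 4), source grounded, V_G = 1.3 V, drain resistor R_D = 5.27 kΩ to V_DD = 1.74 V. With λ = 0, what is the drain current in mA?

V_GS = V_G = 1.3 V, so V_ov = 1.3 − 0.835 = 0.465 V.
k_n = μ_nC_ox · (W/L) = 6.36 mA/V².
Assume saturation: I_D = ½ k_n V_ov² = 0.5 × 6.36 × 0.465² = 0.688 mA, giving V_DS = V_DD − I_D R_D = 1.74 − 0.688 × 5.27 = -1.88 V.
But -1.88 V < V_ov = 0.465 V, so the device is actually in triode.
In triode I_D = k_n[V_ov V_DS − ½ V_DS²] and I_D = (V_DD − V_DS)/R_D. Equating: 16.8 V_DS² − 16.59 V_DS + 1.74 = 0, giving V_DS = 0.119 V (the root below V_ov).
I_D = (1.74 − 0.119) / 5.27 = 0.308 mA.

I_D = 0.308 mA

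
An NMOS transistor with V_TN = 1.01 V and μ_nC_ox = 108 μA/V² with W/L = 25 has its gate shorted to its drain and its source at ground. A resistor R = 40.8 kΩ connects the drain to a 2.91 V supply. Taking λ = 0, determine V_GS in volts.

With gate tied to drain, V_GS = V_DS ≥ V_GS − V_TN, so the device is in saturation.
k_n = μ_nC_ox · (W/L) = 2.7 mA/V².
KCL at the drain: ½ k_n (V_GS − V_TN)² = (V_DD − V_GS)/R.
Let x = V_GS − 1.01. Then 55.1 x² + x − 1.9 = 0, giving x = 0.177 V (positive root), so V_GS = 1.19 V.
I_D = (V_DD − V_GS)/R = (2.91 − 1.19) / 40.8 = 0.0422 mA.

V_GS = 1.19 V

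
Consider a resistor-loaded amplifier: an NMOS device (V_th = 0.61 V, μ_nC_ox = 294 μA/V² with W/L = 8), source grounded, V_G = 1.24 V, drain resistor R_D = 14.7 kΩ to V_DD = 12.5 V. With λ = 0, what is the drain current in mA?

I_D = 0.467 mA

V_GS = V_G = 1.24 V, so V_ov = 1.24 − 0.61 = 0.63 V.
k_n = μ_nC_ox · (W/L) = 2.352 mA/V².
Assume saturation: I_D = ½ k_n V_ov² = 0.5 × 2.352 × 0.63² = 0.467 mA, giving V_DS = V_DD − I_D R_D = 12.5 − 0.467 × 14.7 = 5.64 V.
V_DS = 5.64 V ≥ V_ov = 0.63 V, confirming saturation.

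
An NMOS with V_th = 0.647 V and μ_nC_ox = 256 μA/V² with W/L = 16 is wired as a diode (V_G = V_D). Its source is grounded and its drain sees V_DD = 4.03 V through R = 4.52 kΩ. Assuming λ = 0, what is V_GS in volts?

V_GS = 1.20 V

With gate tied to drain, V_GS = V_DS ≥ V_GS − V_th, so the device is in saturation.
k_n = μ_nC_ox · (W/L) = 4.096 mA/V².
KCL at the drain: ½ k_n (V_GS − V_th)² = (V_DD − V_GS)/R.
Let x = V_GS − 0.647. Then 9.26 x² + x − 3.383 = 0, giving x = 0.553 V (positive root), so V_GS = 1.2 V.
I_D = (V_DD − V_GS)/R = (4.03 − 1.2) / 4.52 = 0.626 mA.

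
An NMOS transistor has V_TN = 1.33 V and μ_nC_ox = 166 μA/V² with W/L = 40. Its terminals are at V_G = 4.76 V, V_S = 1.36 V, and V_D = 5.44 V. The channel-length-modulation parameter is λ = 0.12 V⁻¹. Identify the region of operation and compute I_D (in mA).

V_GS = V_G − V_S = 4.76 − 1.36 = 3.4 V; V_DS = V_D − V_S = 5.44 − 1.36 = 4.08 V.
k_n = μ_nC_ox · (W/L) = 6.64 mA/V².
V_ov = V_GS − V_TN = 3.4 − 1.33 = 2.07 V.
Since V_DS = 4.08 V ≥ V_ov = 2.07 V, the device is in saturation.
I_D = ½ k_n V_ov² (1 + λ V_DS) = 0.5 × 6.64 × 2.07² × (1 + 0.12 × 4.08) = 21.2 mA.

Saturation; I_D = 21.2 mA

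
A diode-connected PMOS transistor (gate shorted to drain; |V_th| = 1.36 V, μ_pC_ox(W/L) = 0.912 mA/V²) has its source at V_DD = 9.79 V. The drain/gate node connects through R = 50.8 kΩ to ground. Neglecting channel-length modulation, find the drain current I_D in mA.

With gate tied to drain, V_SG = V_SD ≥ V_SG − |V_th|, so the device is in saturation.
KCL at the drain: ½ k_p (V_SG − |V_th|)² = (V_DD − V_SG)/R.
Let x = V_SG − 1.36. Then 23.2 x² + x − 8.43 = 0, giving x = 0.582 V (positive root), so V_SG = 1.94 V.
I_D = (V_DD − V_SG)/R = (9.79 − 1.94) / 50.8 = 0.154 mA.

I_D = 0.154 mA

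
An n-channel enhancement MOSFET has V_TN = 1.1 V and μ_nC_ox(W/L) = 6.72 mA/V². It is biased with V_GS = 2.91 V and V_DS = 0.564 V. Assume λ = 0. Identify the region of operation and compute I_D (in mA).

Triode; I_D = 5.79 mA

V_ov = V_GS − V_TN = 2.91 − 1.1 = 1.81 V.
Since V_DS = 0.564 V < V_ov = 1.81 V, the device is in the triode region.
I_D = k_n [V_ov · V_DS − ½ V_DS²] = 6.72 × [1.81 × 0.564 − 0.5 × 0.564²] = 5.79 mA.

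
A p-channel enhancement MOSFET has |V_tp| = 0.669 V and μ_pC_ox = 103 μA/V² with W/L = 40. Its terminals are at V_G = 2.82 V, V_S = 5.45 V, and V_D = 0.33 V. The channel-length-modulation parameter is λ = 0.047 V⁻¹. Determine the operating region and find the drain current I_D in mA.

Saturation; I_D = 9.83 mA

V_SG = V_S − V_G = 5.45 − 2.82 = 2.63 V; V_SD = V_S − V_D = 5.45 − 0.33 = 5.12 V.
k_p = μ_pC_ox · (W/L) = 4.12 mA/V².
V_ov = V_SG − |V_tp| = 2.63 − 0.669 = 1.96 V.
Since V_SD = 5.12 V ≥ V_ov = 1.96 V, the device is in saturation.
I_D = ½ k_p V_ov² (1 + λ V_SD) = 0.5 × 4.12 × 1.96² × (1 + 0.047 × 5.12) = 9.83 mA.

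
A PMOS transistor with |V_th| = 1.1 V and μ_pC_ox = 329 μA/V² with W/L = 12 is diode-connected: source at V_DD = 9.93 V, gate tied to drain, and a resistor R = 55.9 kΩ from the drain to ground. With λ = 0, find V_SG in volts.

V_SG = 1.38 V

With gate tied to drain, V_SG = V_SD ≥ V_SG − |V_th|, so the device is in saturation.
k_p = μ_pC_ox · (W/L) = 3.948 mA/V².
KCL at the drain: ½ k_p (V_SG − |V_th|)² = (V_DD − V_SG)/R.
Let x = V_SG − 1.1. Then 110 x² + x − 8.83 = 0, giving x = 0.278 V (positive root), so V_SG = 1.38 V.
I_D = (V_DD − V_SG)/R = (9.93 − 1.38) / 55.9 = 0.153 mA.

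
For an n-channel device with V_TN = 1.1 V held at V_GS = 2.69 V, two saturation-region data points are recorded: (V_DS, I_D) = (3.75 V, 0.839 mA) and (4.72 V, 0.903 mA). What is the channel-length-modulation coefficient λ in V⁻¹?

With V_GS fixed, I_D ∝ (1 + λ V_DS) in saturation, so I_D2/I_D1 = (1 + λ V_DS2)/(1 + λ V_DS1).
0.903/0.839 = 1.076 = (1 + 4.72 λ)/(1 + 3.75 λ).
Solving: λ (I_D1 V_DS2 − I_D2 V_DS1) = I_D2 − I_D1, so λ = (0.903 − 0.839) / (0.839 × 4.72 − 0.903 × 3.75) = 0.064 / 0.574 = 0.112 V⁻¹.

λ = 0.112 V⁻¹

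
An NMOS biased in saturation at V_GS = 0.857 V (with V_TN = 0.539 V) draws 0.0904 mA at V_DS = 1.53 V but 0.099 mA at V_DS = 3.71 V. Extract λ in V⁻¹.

With V_GS fixed, I_D ∝ (1 + λ V_DS) in saturation, so I_D2/I_D1 = (1 + λ V_DS2)/(1 + λ V_DS1).
0.099/0.0904 = 1.095 = (1 + 3.71 λ)/(1 + 1.53 λ).
Solving: λ (I_D1 V_DS2 − I_D2 V_DS1) = I_D2 − I_D1, so λ = (0.099 − 0.0904) / (0.0904 × 3.71 − 0.099 × 1.53) = 0.0086 / 0.184 = 0.0468 V⁻¹.

λ = 0.0468 V⁻¹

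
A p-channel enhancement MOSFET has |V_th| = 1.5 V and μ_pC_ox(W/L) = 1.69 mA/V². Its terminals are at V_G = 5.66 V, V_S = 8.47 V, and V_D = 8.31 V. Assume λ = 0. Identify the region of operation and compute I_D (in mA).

Triode; I_D = 0.333 mA

V_SG = V_S − V_G = 8.47 − 5.66 = 2.81 V; V_SD = V_S − V_D = 8.47 − 8.31 = 0.16 V.
V_ov = V_SG − |V_th| = 2.81 − 1.5 = 1.31 V.
Since V_SD = 0.16 V < V_ov = 1.31 V, the device is in the triode region.
I_D = k_p [V_ov · V_SD − ½ V_SD²] = 1.69 × [1.31 × 0.16 − 0.5 × 0.16²] = 0.333 mA.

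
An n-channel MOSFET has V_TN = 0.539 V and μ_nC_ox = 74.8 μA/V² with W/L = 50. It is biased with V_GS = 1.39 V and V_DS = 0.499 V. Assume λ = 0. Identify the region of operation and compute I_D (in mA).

k_n = μ_nC_ox · (W/L) = 3.74 mA/V².
V_ov = V_GS − V_TN = 1.39 − 0.539 = 0.851 V.
Since V_DS = 0.499 V < V_ov = 0.851 V, the device is in the triode region.
I_D = k_n [V_ov · V_DS − ½ V_DS²] = 3.74 × [0.851 × 0.499 − 0.5 × 0.499²] = 1.12 mA.

Triode; I_D = 1.12 mA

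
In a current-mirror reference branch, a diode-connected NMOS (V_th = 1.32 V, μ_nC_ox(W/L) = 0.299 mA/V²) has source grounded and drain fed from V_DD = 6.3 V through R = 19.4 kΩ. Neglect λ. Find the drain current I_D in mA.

With gate tied to drain, V_GS = V_DS ≥ V_GS − V_th, so the device is in saturation.
KCL at the drain: ½ k_n (V_GS − V_th)² = (V_DD − V_GS)/R.
Let x = V_GS − 1.32. Then 2.9 x² + x − 4.98 = 0, giving x = 1.15 V (positive root), so V_GS = 2.47 V.
I_D = (V_DD − V_GS)/R = (6.3 − 2.47) / 19.4 = 0.197 mA.

I_D = 0.197 mA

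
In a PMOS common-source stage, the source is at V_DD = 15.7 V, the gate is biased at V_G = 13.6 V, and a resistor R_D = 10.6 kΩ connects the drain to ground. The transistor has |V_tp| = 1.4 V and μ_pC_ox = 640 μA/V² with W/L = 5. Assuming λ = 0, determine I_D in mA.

I_D = 0.784 mA

V_SG = V_DD − V_G = 15.7 − 13.6 = 2.1 V, so V_ov = 2.1 − 1.4 = 0.7 V.
k_p = μ_pC_ox · (W/L) = 3.2 mA/V².
Assume saturation: I_D = ½ k_p V_ov² = 0.5 × 3.2 × 0.7² = 0.784 mA, giving V_SD = V_DD − I_D R_D = 15.7 − 0.784 × 10.6 = 7.39 V.
V_SD = 7.39 V ≥ V_ov = 0.7 V, confirming saturation.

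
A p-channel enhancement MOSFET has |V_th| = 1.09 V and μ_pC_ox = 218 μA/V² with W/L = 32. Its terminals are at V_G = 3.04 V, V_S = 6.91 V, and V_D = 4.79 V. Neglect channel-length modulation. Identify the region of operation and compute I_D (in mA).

Triode; I_D = 25.4 mA

V_SG = V_S − V_G = 6.91 − 3.04 = 3.87 V; V_SD = V_S − V_D = 6.91 − 4.79 = 2.12 V.
k_p = μ_pC_ox · (W/L) = 6.976 mA/V².
V_ov = V_SG − |V_th| = 3.87 − 1.09 = 2.78 V.
Since V_SD = 2.12 V < V_ov = 2.78 V, the device is in the triode region.
I_D = k_p [V_ov · V_SD − ½ V_SD²] = 6.976 × [2.78 × 2.12 − 0.5 × 2.12²] = 25.4 mA.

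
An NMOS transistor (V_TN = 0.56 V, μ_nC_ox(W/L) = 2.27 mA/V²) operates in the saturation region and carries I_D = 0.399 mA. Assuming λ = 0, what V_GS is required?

In saturation I_D = ½ k_n (V_GS − V_TN)², so V_GS − V_TN = √(2 I_D / k_n) = √(2 × 0.399 / 2.27) = 0.593 V.
V_GS = 0.56 + 0.593 = 1.15 V.

V_GS = 1.15 V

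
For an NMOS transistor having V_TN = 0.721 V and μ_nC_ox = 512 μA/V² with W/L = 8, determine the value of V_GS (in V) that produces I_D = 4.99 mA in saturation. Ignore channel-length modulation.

k_n = μ_nC_ox · (W/L) = 4.096 mA/V².
In saturation I_D = ½ k_n (V_GS − V_TN)², so V_GS − V_TN = √(2 I_D / k_n) = √(2 × 4.99 / 4.096) = 1.56 V.
V_GS = 0.721 + 1.56 = 2.28 V.

V_GS = 2.28 V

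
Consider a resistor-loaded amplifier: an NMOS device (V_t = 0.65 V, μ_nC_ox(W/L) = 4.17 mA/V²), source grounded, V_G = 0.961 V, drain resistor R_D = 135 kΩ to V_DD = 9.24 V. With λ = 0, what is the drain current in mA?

V_GS = V_G = 0.961 V, so V_ov = 0.961 − 0.65 = 0.311 V.
Assume saturation: I_D = ½ k_n V_ov² = 0.5 × 4.17 × 0.311² = 0.202 mA, giving V_DS = V_DD − I_D R_D = 9.24 − 0.202 × 135 = -18 V.
But -18 V < V_ov = 0.311 V, so the device is actually in triode.
In triode I_D = k_n[V_ov V_DS − ½ V_DS²] and I_D = (V_DD − V_DS)/R_D. Equating: 281 V_DS² − 176.1 V_DS + 9.24 = 0, giving V_DS = 0.0578 V (the root below V_ov).
I_D = (9.24 − 0.0578) / 135 = 0.068 mA.

I_D = 0.0680 mA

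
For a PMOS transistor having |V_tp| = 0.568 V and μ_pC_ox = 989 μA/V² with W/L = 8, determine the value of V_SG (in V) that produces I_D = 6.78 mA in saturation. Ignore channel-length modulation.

k_p = μ_pC_ox · (W/L) = 7.912 mA/V².
In saturation I_D = ½ k_p (V_SG − |V_tp|)², so V_SG − |V_tp| = √(2 I_D / k_p) = √(2 × 6.78 / 7.912) = 1.31 V.
V_SG = 0.568 + 1.31 = 1.88 V.

V_SG = 1.88 V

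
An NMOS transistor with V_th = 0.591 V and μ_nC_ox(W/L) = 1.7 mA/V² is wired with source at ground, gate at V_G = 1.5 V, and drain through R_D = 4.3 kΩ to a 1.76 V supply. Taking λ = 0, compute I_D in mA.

I_D = 0.348 mA

V_GS = V_G = 1.5 V, so V_ov = 1.5 − 0.591 = 0.909 V.
Assume saturation: I_D = ½ k_n V_ov² = 0.5 × 1.7 × 0.909² = 0.702 mA, giving V_DS = V_DD − I_D R_D = 1.76 − 0.702 × 4.3 = -1.26 V.
But -1.26 V < V_ov = 0.909 V, so the device is actually in triode.
In triode I_D = k_n[V_ov V_DS − ½ V_DS²] and I_D = (V_DD − V_DS)/R_D. Equating: 3.65 V_DS² − 7.645 V_DS + 1.76 = 0, giving V_DS = 0.263 V (the root below V_ov).
I_D = (1.76 − 0.263) / 4.3 = 0.348 mA.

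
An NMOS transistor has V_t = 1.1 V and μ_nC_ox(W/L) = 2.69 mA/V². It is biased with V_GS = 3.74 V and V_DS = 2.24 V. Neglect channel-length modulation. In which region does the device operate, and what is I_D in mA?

Triode; I_D = 9.16 mA

V_ov = V_GS − V_t = 3.74 − 1.1 = 2.64 V.
Since V_DS = 2.24 V < V_ov = 2.64 V, the device is in the triode region.
I_D = k_n [V_ov · V_DS − ½ V_DS²] = 2.69 × [2.64 × 2.24 − 0.5 × 2.24²] = 9.16 mA.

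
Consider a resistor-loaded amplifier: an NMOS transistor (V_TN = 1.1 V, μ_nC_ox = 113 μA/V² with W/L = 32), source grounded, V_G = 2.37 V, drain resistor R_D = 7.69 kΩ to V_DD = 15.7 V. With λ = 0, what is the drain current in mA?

I_D = 1.97 mA

V_GS = V_G = 2.37 V, so V_ov = 2.37 − 1.1 = 1.27 V.
k_n = μ_nC_ox · (W/L) = 3.616 mA/V².
Assume saturation: I_D = ½ k_n V_ov² = 0.5 × 3.616 × 1.27² = 2.92 mA, giving V_DS = V_DD − I_D R_D = 15.7 − 2.92 × 7.69 = -6.72 V.
But -6.72 V < V_ov = 1.27 V, so the device is actually in triode.
In triode I_D = k_n[V_ov V_DS − ½ V_DS²] and I_D = (V_DD − V_DS)/R_D. Equating: 13.9 V_DS² − 36.31 V_DS + 15.7 = 0, giving V_DS = 0.547 V (the root below V_ov).
I_D = (15.7 − 0.547) / 7.69 = 1.97 mA.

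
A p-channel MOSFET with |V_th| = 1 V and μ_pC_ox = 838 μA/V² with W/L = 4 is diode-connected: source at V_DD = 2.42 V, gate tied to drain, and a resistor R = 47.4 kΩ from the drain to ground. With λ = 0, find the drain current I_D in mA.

With gate tied to drain, V_SG = V_SD ≥ V_SG − |V_th|, so the device is in saturation.
k_p = μ_pC_ox · (W/L) = 3.352 mA/V².
KCL at the drain: ½ k_p (V_SG − |V_th|)² = (V_DD − V_SG)/R.
Let x = V_SG − 1. Then 79.4 x² + x − 1.42 = 0, giving x = 0.128 V (positive root), so V_SG = 1.13 V.
I_D = (V_DD − V_SG)/R = (2.42 − 1.13) / 47.4 = 0.0273 mA.

I_D = 0.0273 mA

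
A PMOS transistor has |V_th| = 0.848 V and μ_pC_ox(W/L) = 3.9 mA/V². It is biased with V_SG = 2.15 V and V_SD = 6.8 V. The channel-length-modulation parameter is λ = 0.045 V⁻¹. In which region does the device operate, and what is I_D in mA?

Saturation; I_D = 4.32 mA

V_ov = V_SG − |V_th| = 2.15 − 0.848 = 1.3 V.
Since V_SD = 6.8 V ≥ V_ov = 1.3 V, the device is in saturation.
I_D = ½ k_p V_ov² (1 + λ V_SD) = 0.5 × 3.9 × 1.3² × (1 + 0.045 × 6.8) = 4.32 mA.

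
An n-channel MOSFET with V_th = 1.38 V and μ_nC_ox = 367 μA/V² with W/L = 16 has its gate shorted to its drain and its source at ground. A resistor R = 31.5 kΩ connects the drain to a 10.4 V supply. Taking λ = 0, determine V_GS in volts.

With gate tied to drain, V_GS = V_DS ≥ V_GS − V_th, so the device is in saturation.
k_n = μ_nC_ox · (W/L) = 5.872 mA/V².
KCL at the drain: ½ k_n (V_GS − V_th)² = (V_DD − V_GS)/R.
Let x = V_GS − 1.38. Then 92.5 x² + x − 9.02 = 0, giving x = 0.307 V (positive root), so V_GS = 1.69 V.
I_D = (V_DD − V_GS)/R = (10.4 − 1.69) / 31.5 = 0.277 mA.

V_GS = 1.69 V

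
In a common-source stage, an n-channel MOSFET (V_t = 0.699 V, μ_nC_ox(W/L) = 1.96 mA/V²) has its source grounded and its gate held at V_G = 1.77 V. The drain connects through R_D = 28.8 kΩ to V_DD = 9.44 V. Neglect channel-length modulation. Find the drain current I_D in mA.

V_GS = V_G = 1.77 V, so V_ov = 1.77 − 0.699 = 1.07 V.
Assume saturation: I_D = ½ k_n V_ov² = 0.5 × 1.96 × 1.07² = 1.12 mA, giving V_DS = V_DD − I_D R_D = 9.44 − 1.12 × 28.8 = -22.9 V.
But -22.9 V < V_ov = 1.07 V, so the device is actually in triode.
In triode I_D = k_n[V_ov V_DS − ½ V_DS²] and I_D = (V_DD − V_DS)/R_D. Equating: 28.2 V_DS² − 61.46 V_DS + 9.44 = 0, giving V_DS = 0.166 V (the root below V_ov).
I_D = (9.44 − 0.166) / 28.8 = 0.322 mA.

I_D = 0.322 mA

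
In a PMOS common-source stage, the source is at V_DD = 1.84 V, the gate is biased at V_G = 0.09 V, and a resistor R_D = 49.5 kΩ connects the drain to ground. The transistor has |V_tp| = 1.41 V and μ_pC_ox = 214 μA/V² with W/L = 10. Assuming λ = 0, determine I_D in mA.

I_D = 0.0361 mA

V_SG = V_DD − V_G = 1.84 − 0.09 = 1.75 V, so V_ov = 1.75 − 1.41 = 0.34 V.
k_p = μ_pC_ox · (W/L) = 2.14 mA/V².
Assume saturation: I_D = ½ k_p V_ov² = 0.5 × 2.14 × 0.34² = 0.124 mA, giving V_SD = V_DD − I_D R_D = 1.84 − 0.124 × 49.5 = -4.28 V.
But -4.28 V < V_ov = 0.34 V, so the device is actually in triode.
In triode I_D = k_p[V_ov V_SD − ½ V_SD²] and I_D = (V_DD − V_SD)/R_D. Equating: 53 V_SD² − 37.02 V_SD + 1.84 = 0, giving V_SD = 0.0539 V (the root below V_ov).
I_D = (1.84 − 0.0539) / 49.5 = 0.0361 mA.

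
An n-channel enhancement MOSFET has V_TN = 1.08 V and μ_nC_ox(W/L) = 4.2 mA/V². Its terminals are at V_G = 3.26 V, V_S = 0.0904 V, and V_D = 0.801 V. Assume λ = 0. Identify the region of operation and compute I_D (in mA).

Triode; I_D = 5.18 mA

V_GS = V_G − V_S = 3.26 − 0.0904 = 3.17 V; V_DS = V_D − V_S = 0.801 − 0.0904 = 0.711 V.
V_ov = V_GS − V_TN = 3.17 − 1.08 = 2.09 V.
Since V_DS = 0.711 V < V_ov = 2.09 V, the device is in the triode region.
I_D = k_n [V_ov · V_DS − ½ V_DS²] = 4.2 × [2.09 × 0.711 − 0.5 × 0.711²] = 5.18 mA.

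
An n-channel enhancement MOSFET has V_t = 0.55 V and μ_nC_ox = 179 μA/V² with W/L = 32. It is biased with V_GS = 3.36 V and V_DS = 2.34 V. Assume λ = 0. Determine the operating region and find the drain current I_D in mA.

Triode; I_D = 22.0 mA

k_n = μ_nC_ox · (W/L) = 5.728 mA/V².
V_ov = V_GS − V_t = 3.36 − 0.55 = 2.81 V.
Since V_DS = 2.34 V < V_ov = 2.81 V, the device is in the triode region.
I_D = k_n [V_ov · V_DS − ½ V_DS²] = 5.728 × [2.81 × 2.34 − 0.5 × 2.34²] = 22 mA.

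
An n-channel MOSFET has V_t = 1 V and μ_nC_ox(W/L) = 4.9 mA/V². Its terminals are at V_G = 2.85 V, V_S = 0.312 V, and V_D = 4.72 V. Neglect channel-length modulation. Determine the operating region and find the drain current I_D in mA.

Saturation; I_D = 5.80 mA

V_GS = V_G − V_S = 2.85 − 0.312 = 2.54 V; V_DS = V_D − V_S = 4.72 − 0.312 = 4.41 V.
V_ov = V_GS − V_t = 2.54 − 1 = 1.54 V.
Since V_DS = 4.41 V ≥ V_ov = 1.54 V, the device is in saturation.
I_D = ½ k_n V_ov² = 0.5 × 4.9 × 1.54² = 5.8 mA.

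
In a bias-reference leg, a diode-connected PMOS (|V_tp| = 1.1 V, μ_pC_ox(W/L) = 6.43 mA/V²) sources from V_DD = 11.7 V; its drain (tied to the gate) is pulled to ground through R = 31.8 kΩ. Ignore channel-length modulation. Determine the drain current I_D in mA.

With gate tied to drain, V_SG = V_SD ≥ V_SG − |V_tp|, so the device is in saturation.
KCL at the drain: ½ k_p (V_SG − |V_tp|)² = (V_DD − V_SG)/R.
Let x = V_SG − 1.1. Then 102 x² + x − 10.6 = 0, giving x = 0.317 V (positive root), so V_SG = 1.42 V.
I_D = (V_DD − V_SG)/R = (11.7 − 1.42) / 31.8 = 0.323 mA.

I_D = 0.323 mA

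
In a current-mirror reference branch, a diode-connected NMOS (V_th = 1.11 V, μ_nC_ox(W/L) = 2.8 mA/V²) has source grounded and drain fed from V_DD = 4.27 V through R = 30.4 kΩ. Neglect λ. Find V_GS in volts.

With gate tied to drain, V_GS = V_DS ≥ V_GS − V_th, so the device is in saturation.
KCL at the drain: ½ k_n (V_GS − V_th)² = (V_DD − V_GS)/R.
Let x = V_GS − 1.11. Then 42.6 x² + x − 3.16 = 0, giving x = 0.261 V (positive root), so V_GS = 1.37 V.
I_D = (V_DD − V_GS)/R = (4.27 − 1.37) / 30.4 = 0.0954 mA.

V_GS = 1.37 V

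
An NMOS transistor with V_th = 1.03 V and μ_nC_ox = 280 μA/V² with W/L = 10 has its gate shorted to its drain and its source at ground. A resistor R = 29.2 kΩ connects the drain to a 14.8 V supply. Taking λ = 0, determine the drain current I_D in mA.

I_D = 0.452 mA

With gate tied to drain, V_GS = V_DS ≥ V_GS − V_th, so the device is in saturation.
k_n = μ_nC_ox · (W/L) = 2.8 mA/V².
KCL at the drain: ½ k_n (V_GS − V_th)² = (V_DD − V_GS)/R.
Let x = V_GS − 1.03. Then 40.9 x² + x − 13.77 = 0, giving x = 0.568 V (positive root), so V_GS = 1.6 V.
I_D = (V_DD − V_GS)/R = (14.8 − 1.6) / 29.2 = 0.452 mA.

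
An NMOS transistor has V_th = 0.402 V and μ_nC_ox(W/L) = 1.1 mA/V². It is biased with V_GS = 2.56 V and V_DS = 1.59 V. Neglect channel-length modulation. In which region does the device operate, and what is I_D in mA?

V_ov = V_GS − V_th = 2.56 − 0.402 = 2.16 V.
Since V_DS = 1.59 V < V_ov = 2.16 V, the device is in the triode region.
I_D = k_n [V_ov · V_DS − ½ V_DS²] = 1.1 × [2.16 × 1.59 − 0.5 × 1.59²] = 2.38 mA.

Triode; I_D = 2.38 mA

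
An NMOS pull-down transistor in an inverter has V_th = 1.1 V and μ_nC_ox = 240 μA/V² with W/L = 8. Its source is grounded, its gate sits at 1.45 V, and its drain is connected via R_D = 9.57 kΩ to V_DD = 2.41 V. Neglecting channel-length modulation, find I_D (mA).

I_D = 0.118 mA

V_GS = V_G = 1.45 V, so V_ov = 1.45 − 1.1 = 0.35 V.
k_n = μ_nC_ox · (W/L) = 1.92 mA/V².
Assume saturation: I_D = ½ k_n V_ov² = 0.5 × 1.92 × 0.35² = 0.118 mA, giving V_DS = V_DD − I_D R_D = 2.41 − 0.118 × 9.57 = 1.28 V.
V_DS = 1.28 V ≥ V_ov = 0.35 V, confirming saturation.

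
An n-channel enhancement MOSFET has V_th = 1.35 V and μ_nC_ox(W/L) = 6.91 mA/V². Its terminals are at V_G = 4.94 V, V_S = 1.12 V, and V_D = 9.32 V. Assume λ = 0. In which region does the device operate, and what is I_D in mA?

V_GS = V_G − V_S = 4.94 − 1.12 = 3.82 V; V_DS = V_D − V_S = 9.32 − 1.12 = 8.2 V.
V_ov = V_GS − V_th = 3.82 − 1.35 = 2.47 V.
Since V_DS = 8.2 V ≥ V_ov = 2.47 V, the device is in saturation.
I_D = ½ k_n V_ov² = 0.5 × 6.91 × 2.47² = 21.1 mA.

Saturation; I_D = 21.1 mA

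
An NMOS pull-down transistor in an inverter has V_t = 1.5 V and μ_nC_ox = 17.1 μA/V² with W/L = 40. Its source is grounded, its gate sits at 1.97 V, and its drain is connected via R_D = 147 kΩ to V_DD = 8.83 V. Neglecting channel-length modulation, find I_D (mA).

V_GS = V_G = 1.97 V, so V_ov = 1.97 − 1.5 = 0.47 V.
k_n = μ_nC_ox · (W/L) = 0.684 mA/V².
Assume saturation: I_D = ½ k_n V_ov² = 0.5 × 0.684 × 0.47² = 0.0755 mA, giving V_DS = V_DD − I_D R_D = 8.83 − 0.0755 × 147 = -2.28 V.
But -2.28 V < V_ov = 0.47 V, so the device is actually in triode.
In triode I_D = k_n[V_ov V_DS − ½ V_DS²] and I_D = (V_DD − V_DS)/R_D. Equating: 50.3 V_DS² − 48.26 V_DS + 8.83 = 0, giving V_DS = 0.246 V (the root below V_ov).
I_D = (8.83 − 0.246) / 147 = 0.0584 mA.

I_D = 0.0584 mA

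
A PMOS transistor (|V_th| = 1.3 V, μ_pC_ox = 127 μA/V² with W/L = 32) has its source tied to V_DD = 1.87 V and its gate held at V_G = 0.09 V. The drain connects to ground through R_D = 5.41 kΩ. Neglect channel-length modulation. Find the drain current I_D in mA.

V_SG = V_DD − V_G = 1.87 − 0.09 = 1.78 V, so V_ov = 1.78 − 1.3 = 0.48 V.
k_p = μ_pC_ox · (W/L) = 4.064 mA/V².
Assume saturation: I_D = ½ k_p V_ov² = 0.5 × 4.064 × 0.48² = 0.468 mA, giving V_SD = V_DD − I_D R_D = 1.87 − 0.468 × 5.41 = -0.663 V.
But -0.663 V < V_ov = 0.48 V, so the device is actually in triode.
In triode I_D = k_p[V_ov V_SD − ½ V_SD²] and I_D = (V_DD − V_SD)/R_D. Equating: 11 V_SD² − 11.55 V_SD + 1.87 = 0, giving V_SD = 0.2 V (the root below V_ov).
I_D = (1.87 − 0.2) / 5.41 = 0.309 mA.

I_D = 0.309 mA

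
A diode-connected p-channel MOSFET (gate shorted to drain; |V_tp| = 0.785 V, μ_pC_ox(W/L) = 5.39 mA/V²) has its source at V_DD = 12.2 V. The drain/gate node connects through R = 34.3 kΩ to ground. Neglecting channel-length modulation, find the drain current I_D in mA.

With gate tied to drain, V_SG = V_SD ≥ V_SG − |V_tp|, so the device is in saturation.
KCL at the drain: ½ k_p (V_SG − |V_tp|)² = (V_DD − V_SG)/R.
Let x = V_SG − 0.785. Then 92.4 x² + x − 11.41 = 0, giving x = 0.346 V (positive root), so V_SG = 1.13 V.
I_D = (V_DD − V_SG)/R = (12.2 − 1.13) / 34.3 = 0.323 mA.

I_D = 0.323 mA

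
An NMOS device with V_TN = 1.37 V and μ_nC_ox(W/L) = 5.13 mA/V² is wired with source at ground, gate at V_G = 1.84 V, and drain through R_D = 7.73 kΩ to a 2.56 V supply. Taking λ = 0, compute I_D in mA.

V_GS = V_G = 1.84 V, so V_ov = 1.84 − 1.37 = 0.47 V.
Assume saturation: I_D = ½ k_n V_ov² = 0.5 × 5.13 × 0.47² = 0.567 mA, giving V_DS = V_DD − I_D R_D = 2.56 − 0.567 × 7.73 = -1.82 V.
But -1.82 V < V_ov = 0.47 V, so the device is actually in triode.
In triode I_D = k_n[V_ov V_DS − ½ V_DS²] and I_D = (V_DD − V_DS)/R_D. Equating: 19.8 V_DS² − 19.64 V_DS + 2.56 = 0, giving V_DS = 0.154 V (the root below V_ov).
I_D = (2.56 − 0.154) / 7.73 = 0.311 mA.

I_D = 0.311 mA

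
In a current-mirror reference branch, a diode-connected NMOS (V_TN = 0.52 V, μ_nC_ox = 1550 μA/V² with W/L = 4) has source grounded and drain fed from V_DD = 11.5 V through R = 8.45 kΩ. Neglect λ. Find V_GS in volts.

With gate tied to drain, V_GS = V_DS ≥ V_GS − V_TN, so the device is in saturation.
k_n = μ_nC_ox · (W/L) = 6.2 mA/V².
KCL at the drain: ½ k_n (V_GS − V_TN)² = (V_DD − V_GS)/R.
Let x = V_GS − 0.52. Then 26.2 x² + x − 10.98 = 0, giving x = 0.629 V (positive root), so V_GS = 1.15 V.
I_D = (V_DD − V_GS)/R = (11.5 − 1.15) / 8.45 = 1.23 mA.

V_GS = 1.15 V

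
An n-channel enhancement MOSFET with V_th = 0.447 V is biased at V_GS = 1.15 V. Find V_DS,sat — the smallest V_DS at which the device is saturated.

The boundary between triode and saturation is V_DS = V_GS − V_th = V_ov.
V_ov = 1.15 − 0.447 = 0.703 V.

V_DS,sat = 0.703 V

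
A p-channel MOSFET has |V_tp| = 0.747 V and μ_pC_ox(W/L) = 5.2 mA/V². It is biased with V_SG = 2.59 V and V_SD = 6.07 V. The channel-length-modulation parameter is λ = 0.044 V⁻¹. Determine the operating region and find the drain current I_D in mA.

V_ov = V_SG − |V_tp| = 2.59 − 0.747 = 1.84 V.
Since V_SD = 6.07 V ≥ V_ov = 1.84 V, the device is in saturation.
I_D = ½ k_p V_ov² (1 + λ V_SD) = 0.5 × 5.2 × 1.84² × (1 + 0.044 × 6.07) = 11.2 mA.

Saturation; I_D = 11.2 mA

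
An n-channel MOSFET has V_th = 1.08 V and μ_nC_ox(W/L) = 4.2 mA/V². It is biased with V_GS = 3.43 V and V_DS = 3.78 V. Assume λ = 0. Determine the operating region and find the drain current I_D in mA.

Saturation; I_D = 11.6 mA

V_ov = V_GS − V_th = 3.43 − 1.08 = 2.35 V.
Since V_DS = 3.78 V ≥ V_ov = 2.35 V, the device is in saturation.
I_D = ½ k_n V_ov² = 0.5 × 4.2 × 2.35² = 11.6 mA.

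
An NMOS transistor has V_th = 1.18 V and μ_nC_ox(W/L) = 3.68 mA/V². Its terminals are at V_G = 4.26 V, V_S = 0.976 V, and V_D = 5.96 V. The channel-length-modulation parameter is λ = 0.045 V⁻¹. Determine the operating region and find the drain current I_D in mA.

Saturation; I_D = 9.97 mA

V_GS = V_G − V_S = 4.26 − 0.976 = 3.28 V; V_DS = V_D − V_S = 5.96 − 0.976 = 4.98 V.
V_ov = V_GS − V_th = 3.28 − 1.18 = 2.1 V.
Since V_DS = 4.98 V ≥ V_ov = 2.1 V, the device is in saturation.
I_D = ½ k_n V_ov² (1 + λ V_DS) = 0.5 × 3.68 × 2.1² × (1 + 0.045 × 4.98) = 9.97 mA.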